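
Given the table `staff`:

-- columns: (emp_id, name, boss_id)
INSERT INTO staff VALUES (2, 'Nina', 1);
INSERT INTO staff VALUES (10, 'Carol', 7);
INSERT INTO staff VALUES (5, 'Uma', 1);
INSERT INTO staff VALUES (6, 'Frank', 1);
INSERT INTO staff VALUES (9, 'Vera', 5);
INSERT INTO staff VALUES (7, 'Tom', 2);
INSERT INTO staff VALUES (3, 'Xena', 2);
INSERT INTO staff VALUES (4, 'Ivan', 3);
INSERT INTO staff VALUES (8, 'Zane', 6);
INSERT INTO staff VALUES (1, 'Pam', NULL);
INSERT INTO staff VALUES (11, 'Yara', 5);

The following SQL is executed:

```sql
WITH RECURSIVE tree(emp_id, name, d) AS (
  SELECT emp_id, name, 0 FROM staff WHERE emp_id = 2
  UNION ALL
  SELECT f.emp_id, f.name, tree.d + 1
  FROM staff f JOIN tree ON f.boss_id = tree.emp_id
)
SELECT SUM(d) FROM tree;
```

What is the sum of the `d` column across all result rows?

Base: emp_id=2 (Nina) at d 0.
Iteration 1: rows with boss_id in {2} -> Xena (id 3, d 1), Tom (id 7, d 1).
Iteration 2: rows with boss_id in {3,7} -> Ivan (id 4, d 2), Carol (id 10, d 2).
Iteration 3: no rows with boss_id in {4,10}; recursion stops.
SUM(d) = 0 + 1 + 1 + 2 + 2 = 6.

6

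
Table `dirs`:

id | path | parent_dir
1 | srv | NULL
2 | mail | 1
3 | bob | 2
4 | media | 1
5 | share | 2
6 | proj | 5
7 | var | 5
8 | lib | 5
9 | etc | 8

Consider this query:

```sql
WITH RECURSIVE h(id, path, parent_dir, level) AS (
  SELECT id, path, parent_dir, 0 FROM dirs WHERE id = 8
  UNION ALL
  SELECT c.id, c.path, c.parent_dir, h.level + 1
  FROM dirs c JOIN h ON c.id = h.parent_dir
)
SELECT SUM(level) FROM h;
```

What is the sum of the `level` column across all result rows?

6

Base: id=8 (lib), parent_dir=5, level 0.
Iteration 1: join on id=5 -> share (id 5, parent_dir=2, level 1).
Iteration 2: join on id=2 -> mail (id 2, parent_dir=1, level 2).
Iteration 3: join on id=1 -> srv (id 1, parent_dir=NULL, level 3).
Iteration 4: parent_dir is NULL; no match; recursion stops.
SUM(level) = 0 + 1 + 2 + 3 = 6.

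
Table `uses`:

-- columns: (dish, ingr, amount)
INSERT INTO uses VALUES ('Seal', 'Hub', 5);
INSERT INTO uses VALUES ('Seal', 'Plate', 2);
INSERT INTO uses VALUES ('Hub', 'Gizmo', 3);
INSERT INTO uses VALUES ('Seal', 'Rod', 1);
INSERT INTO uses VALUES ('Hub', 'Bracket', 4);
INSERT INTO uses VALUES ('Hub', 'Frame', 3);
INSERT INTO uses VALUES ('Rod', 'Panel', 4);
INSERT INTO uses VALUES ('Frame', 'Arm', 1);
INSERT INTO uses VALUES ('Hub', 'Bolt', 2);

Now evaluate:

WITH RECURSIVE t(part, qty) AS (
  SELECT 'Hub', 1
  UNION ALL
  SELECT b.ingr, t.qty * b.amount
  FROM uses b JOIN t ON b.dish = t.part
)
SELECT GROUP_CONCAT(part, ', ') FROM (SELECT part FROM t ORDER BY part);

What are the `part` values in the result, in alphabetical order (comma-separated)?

Arm, Bolt, Bracket, Frame, Gizmo, Hub

Base: (Hub, qty=1).
Iteration 1: components of {Hub} -> Bolt = 1*2 = 2, Bracket = 1*4 = 4, Frame = 1*3 = 3, Gizmo = 1*3 = 3.
Iteration 2: components of {Bolt,Bracket,Frame,Gizmo} -> Arm = 3*1 = 3.
Iteration 3: no further components; recursion stops.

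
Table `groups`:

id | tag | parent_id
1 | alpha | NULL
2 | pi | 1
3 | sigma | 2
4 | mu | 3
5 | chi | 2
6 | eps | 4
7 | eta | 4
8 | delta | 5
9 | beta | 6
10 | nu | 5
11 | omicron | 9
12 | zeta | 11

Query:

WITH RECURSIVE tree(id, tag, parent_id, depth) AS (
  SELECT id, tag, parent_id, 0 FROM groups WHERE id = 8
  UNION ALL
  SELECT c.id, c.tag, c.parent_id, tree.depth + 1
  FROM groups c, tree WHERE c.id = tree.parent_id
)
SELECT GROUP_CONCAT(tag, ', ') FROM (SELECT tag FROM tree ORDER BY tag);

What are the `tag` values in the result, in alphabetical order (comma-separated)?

alpha, chi, delta, pi

Base: id=8 (delta), parent_id=5, depth 0.
Iteration 1: join on id=5 -> chi (id 5, parent_id=2, depth 1).
Iteration 2: join on id=2 -> pi (id 2, parent_id=1, depth 2).
Iteration 3: join on id=1 -> alpha (id 1, parent_id=NULL, depth 3).
Iteration 4: parent_id is NULL; no match; recursion stops.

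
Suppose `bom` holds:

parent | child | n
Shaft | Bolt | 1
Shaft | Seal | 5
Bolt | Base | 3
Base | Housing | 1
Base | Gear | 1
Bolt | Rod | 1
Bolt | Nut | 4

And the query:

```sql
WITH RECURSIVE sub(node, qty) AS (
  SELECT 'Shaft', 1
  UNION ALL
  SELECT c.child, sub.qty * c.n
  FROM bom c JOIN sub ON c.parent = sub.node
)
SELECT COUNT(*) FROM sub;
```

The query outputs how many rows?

8

Base: (Shaft, qty=1).
Iteration 1: components of {Shaft} -> Bolt = 1*1 = 1, Seal = 1*5 = 5.
Iteration 2: components of {Bolt,Seal} -> Base = 1*3 = 3, Nut = 1*4 = 4, Rod = 1*1 = 1.
Iteration 3: components of {Base,Nut,Rod} -> Gear = 3*1 = 3, Housing = 3*1 = 3.
Iteration 4: no further components; recursion stops.
Total rows emitted: 8.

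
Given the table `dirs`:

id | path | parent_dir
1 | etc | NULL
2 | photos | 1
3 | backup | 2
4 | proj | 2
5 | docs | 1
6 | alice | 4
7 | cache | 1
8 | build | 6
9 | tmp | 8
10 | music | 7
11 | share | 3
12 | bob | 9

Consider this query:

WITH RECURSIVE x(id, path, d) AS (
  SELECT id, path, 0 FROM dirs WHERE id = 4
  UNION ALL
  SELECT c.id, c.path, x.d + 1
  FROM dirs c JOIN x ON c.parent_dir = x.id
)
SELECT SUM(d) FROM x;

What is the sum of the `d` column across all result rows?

Base: id=4 (proj) at d 0.
Iteration 1: rows with parent_dir in {4} -> alice (id 6, d 1).
Iteration 2: rows with parent_dir in {6} -> build (id 8, d 2).
Iteration 3: rows with parent_dir in {8} -> tmp (id 9, d 3).
Iteration 4: rows with parent_dir in {9} -> bob (id 12, d 4).
Iteration 5: no rows with parent_dir in {12}; recursion stops.
SUM(d) = 0 + 1 + 2 + 3 + 4 = 10.

10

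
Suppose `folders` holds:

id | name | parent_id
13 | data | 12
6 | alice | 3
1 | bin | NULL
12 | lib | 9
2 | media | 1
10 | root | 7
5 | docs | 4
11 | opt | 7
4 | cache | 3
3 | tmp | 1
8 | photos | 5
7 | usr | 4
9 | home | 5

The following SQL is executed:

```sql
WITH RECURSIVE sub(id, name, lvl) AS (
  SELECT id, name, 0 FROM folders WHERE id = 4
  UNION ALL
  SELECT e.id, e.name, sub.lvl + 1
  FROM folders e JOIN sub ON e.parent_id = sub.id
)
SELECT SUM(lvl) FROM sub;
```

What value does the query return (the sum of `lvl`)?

Base: id=4 (cache) at lvl 0.
Iteration 1: rows with parent_id in {4} -> docs (id 5, lvl 1), usr (id 7, lvl 1).
Iteration 2: rows with parent_id in {5,7} -> photos (id 8, lvl 2), home (id 9, lvl 2), root (id 10, lvl 2), opt (id 11, lvl 2).
Iteration 3: rows with parent_id in {8,9,10,11} -> lib (id 12, lvl 3).
Iteration 4: rows with parent_id in {12} -> data (id 13, lvl 4).
Iteration 5: no rows with parent_id in {13}; recursion stops.
SUM(lvl) = 0 + 1 + 1 + 2 + 2 + 2 + 2 + 3 + 4 = 17.

17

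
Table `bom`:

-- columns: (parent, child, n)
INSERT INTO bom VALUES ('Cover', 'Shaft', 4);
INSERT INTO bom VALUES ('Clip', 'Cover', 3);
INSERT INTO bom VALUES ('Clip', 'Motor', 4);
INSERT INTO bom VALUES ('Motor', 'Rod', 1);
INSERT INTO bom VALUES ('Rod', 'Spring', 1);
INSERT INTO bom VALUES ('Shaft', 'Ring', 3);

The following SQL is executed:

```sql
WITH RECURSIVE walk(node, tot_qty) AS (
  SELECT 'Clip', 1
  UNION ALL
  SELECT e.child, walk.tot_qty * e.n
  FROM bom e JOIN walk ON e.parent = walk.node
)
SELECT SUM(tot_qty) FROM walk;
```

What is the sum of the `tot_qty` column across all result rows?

Base: (Clip, tot_qty=1).
Iteration 1: components of {Clip} -> Cover = 1*3 = 3, Motor = 1*4 = 4.
Iteration 2: components of {Cover,Motor} -> Rod = 4*1 = 4, Shaft = 3*4 = 12.
Iteration 3: components of {Rod,Shaft} -> Ring = 12*3 = 36, Spring = 4*1 = 4.
Iteration 4: no further components; recursion stops.
SUM(tot_qty) = 1 + 3 + 4 + 12 + 4 + 36 + 4 = 64.

64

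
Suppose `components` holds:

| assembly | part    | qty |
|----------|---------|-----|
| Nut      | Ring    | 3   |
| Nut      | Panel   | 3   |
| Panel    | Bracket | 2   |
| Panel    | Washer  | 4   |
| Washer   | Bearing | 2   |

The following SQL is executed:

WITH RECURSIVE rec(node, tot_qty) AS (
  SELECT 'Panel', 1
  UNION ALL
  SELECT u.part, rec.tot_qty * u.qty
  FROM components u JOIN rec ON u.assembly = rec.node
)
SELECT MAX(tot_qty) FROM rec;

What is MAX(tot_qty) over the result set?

Base: (Panel, tot_qty=1).
Iteration 1: components of {Panel} -> Bracket = 1*2 = 2, Washer = 1*4 = 4.
Iteration 2: components of {Bracket,Washer} -> Bearing = 4*2 = 8.
Iteration 3: no further components; recursion stops.
tot_qty values: 1, 2, 4, 8; the maximum is 8.

8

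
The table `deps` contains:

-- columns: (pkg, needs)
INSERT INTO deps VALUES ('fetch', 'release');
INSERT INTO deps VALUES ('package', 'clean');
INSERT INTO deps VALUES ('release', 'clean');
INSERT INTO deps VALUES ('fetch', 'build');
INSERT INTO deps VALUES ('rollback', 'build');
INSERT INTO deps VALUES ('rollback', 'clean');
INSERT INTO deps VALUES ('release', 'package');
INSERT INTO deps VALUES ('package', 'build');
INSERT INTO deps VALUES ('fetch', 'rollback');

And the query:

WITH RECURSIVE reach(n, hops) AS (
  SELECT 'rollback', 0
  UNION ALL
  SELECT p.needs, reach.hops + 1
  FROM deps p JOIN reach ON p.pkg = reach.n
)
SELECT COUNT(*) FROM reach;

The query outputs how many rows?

3

Base: (rollback, hops=0).
Iteration 1: edges from {rollback} -> (build, hops=1), (clean, hops=1).
Iteration 2: no outgoing edges from {build,clean}; recursion stops.
Total rows emitted: 3.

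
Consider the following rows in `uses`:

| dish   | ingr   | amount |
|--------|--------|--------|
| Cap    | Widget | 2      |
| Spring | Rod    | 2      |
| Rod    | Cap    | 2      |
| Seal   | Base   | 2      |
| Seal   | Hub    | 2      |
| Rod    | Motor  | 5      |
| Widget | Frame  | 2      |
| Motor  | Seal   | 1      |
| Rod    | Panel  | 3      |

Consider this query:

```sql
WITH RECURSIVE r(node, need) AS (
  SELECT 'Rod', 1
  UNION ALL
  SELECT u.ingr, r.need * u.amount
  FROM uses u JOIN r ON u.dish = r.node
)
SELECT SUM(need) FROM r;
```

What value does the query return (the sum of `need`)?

Base: (Rod, need=1).
Iteration 1: components of {Rod} -> Cap = 1*2 = 2, Motor = 1*5 = 5, Panel = 1*3 = 3.
Iteration 2: components of {Cap,Motor,Panel} -> Seal = 5*1 = 5, Widget = 2*2 = 4.
Iteration 3: components of {Seal,Widget} -> Base = 5*2 = 10, Frame = 4*2 = 8, Hub = 5*2 = 10.
Iteration 4: no further components; recursion stops.
SUM(need) = 1 + 5 + 2 + 3 + 5 + 4 + 10 + 10 + 8 = 48.

48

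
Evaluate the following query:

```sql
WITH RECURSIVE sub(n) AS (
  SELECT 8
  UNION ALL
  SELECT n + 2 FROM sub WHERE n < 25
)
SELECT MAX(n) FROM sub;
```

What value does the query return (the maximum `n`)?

Base: n=8.
Iteration 1: 8 < 25 holds -> n = 8 + 2 = 10.
Iteration 2: 10 < 25 holds -> n = 10 + 2 = 12.
Iteration 3: 12 < 25 holds -> n = 12 + 2 = 14.
Iteration 4: 14 < 25 holds -> n = 14 + 2 = 16.
Iteration 5: 16 < 25 holds -> n = 16 + 2 = 18.
Iteration 6: 18 < 25 holds -> n = 18 + 2 = 20.
Iteration 7: 20 < 25 holds -> n = 20 + 2 = 22.
Iteration 8: 22 < 25 holds -> n = 22 + 2 = 24.
Iteration 9: 24 < 25 holds -> n = 24 + 2 = 26.
Iteration 10: 26 < 25 fails; recursion stops.
n values: 8, 10, 12, 14, 16, 18, 20, 22, 24, 26; the maximum is 26.

26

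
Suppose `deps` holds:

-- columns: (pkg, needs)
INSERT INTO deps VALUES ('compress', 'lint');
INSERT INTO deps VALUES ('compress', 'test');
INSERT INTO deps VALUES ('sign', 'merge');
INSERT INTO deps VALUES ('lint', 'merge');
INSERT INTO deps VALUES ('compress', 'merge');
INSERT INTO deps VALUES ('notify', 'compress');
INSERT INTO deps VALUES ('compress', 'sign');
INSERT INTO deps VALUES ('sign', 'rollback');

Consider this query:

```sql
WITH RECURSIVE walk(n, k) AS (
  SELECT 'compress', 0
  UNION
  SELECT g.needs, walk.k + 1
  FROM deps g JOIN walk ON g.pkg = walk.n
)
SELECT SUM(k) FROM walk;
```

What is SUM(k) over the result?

Base: (compress, k=0).
Iteration 1: edges from {compress} -> (lint, k=1), (merge, k=1), (sign, k=1), (test, k=1).
Iteration 2: edges from {lint,merge,sign,test} -> (merge, k=2), (rollback, k=2). [UNION drops 1 duplicate row(s)]
Iteration 3: no outgoing edges from {merge,rollback}; recursion stops.
SUM(k) = 0 + 1 + 1 + 1 + 1 + 2 + 2 = 8.

8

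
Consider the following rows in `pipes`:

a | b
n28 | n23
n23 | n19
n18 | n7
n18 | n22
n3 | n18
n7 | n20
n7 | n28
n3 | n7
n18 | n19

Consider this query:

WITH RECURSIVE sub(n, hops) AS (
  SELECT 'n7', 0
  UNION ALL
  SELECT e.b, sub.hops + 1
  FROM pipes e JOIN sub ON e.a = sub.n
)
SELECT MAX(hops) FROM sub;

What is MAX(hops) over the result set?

Base: (n7, hops=0).
Iteration 1: edges from {n7} -> (n20, hops=1), (n28, hops=1).
Iteration 2: edges from {n20,n28} -> (n23, hops=2).
Iteration 3: edges from {n23} -> (n19, hops=3).
Iteration 4: no outgoing edges from {n19}; recursion stops.
hops values: 0, 1, 1, 2, 3; the maximum is 3.

3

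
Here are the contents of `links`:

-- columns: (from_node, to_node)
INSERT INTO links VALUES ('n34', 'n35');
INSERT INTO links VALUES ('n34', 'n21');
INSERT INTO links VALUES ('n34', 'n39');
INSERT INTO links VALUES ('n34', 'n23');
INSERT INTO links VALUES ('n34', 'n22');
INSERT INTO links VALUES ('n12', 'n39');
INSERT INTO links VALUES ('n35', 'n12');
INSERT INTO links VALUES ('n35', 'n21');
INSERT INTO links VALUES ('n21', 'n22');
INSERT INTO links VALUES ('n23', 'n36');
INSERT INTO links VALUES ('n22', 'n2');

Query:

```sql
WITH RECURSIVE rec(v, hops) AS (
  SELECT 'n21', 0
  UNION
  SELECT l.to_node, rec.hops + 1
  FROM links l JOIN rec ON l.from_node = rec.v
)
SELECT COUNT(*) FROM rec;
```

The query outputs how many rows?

3

Base: (n21, hops=0).
Iteration 1: edges from {n21} -> (n22, hops=1).
Iteration 2: edges from {n22} -> (n2, hops=2).
Iteration 3: no outgoing edges from {n2}; recursion stops.
Total rows emitted: 3.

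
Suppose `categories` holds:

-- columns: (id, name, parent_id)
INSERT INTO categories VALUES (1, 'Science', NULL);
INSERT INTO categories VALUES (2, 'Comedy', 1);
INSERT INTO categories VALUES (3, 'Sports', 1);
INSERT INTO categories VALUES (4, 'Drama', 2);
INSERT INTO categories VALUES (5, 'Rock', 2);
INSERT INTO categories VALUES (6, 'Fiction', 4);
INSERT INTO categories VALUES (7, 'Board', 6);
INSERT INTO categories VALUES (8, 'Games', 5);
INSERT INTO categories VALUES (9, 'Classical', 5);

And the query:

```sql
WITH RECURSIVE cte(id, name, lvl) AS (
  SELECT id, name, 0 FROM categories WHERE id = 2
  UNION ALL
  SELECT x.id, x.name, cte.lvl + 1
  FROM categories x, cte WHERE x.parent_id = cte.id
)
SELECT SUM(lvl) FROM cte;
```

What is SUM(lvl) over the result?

Base: id=2 (Comedy) at lvl 0.
Iteration 1: rows with parent_id in {2} -> Drama (id 4, lvl 1), Rock (id 5, lvl 1).
Iteration 2: rows with parent_id in {4,5} -> Fiction (id 6, lvl 2), Games (id 8, lvl 2), Classical (id 9, lvl 2).
Iteration 3: rows with parent_id in {6,8,9} -> Board (id 7, lvl 3).
Iteration 4: no rows with parent_id in {7}; recursion stops.
SUM(lvl) = 0 + 1 + 1 + 2 + 2 + 2 + 3 = 11.

11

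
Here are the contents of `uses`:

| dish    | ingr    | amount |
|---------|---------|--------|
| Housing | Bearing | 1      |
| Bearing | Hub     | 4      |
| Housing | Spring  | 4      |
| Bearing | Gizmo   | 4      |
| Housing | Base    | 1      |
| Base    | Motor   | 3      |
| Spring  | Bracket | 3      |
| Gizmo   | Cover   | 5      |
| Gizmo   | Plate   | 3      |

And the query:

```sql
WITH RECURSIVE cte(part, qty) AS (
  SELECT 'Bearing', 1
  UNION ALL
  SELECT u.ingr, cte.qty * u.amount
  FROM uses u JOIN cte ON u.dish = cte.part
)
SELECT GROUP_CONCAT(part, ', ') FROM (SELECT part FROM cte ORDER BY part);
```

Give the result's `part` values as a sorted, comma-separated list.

Bearing, Cover, Gizmo, Hub, Plate

Base: (Bearing, qty=1).
Iteration 1: components of {Bearing} -> Gizmo = 1*4 = 4, Hub = 1*4 = 4.
Iteration 2: components of {Gizmo,Hub} -> Cover = 4*5 = 20, Plate = 4*3 = 12.
Iteration 3: no further components; recursion stops.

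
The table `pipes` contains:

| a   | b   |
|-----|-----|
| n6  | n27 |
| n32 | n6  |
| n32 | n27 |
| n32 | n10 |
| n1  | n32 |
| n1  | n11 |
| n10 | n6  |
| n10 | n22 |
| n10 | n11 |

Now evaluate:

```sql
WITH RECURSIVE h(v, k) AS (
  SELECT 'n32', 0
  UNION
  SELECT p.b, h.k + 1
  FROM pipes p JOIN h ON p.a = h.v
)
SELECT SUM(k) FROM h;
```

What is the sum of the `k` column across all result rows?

Base: (n32, k=0).
Iteration 1: edges from {n32} -> (n10, k=1), (n27, k=1), (n6, k=1).
Iteration 2: edges from {n10,n27,n6} -> (n11, k=2), (n22, k=2), (n27, k=2), (n6, k=2).
Iteration 3: edges from {n11,n22,n27,n6} -> (n27, k=3).
Iteration 4: no outgoing edges from {n27}; recursion stops.
SUM(k) = 0 + 1 + 1 + 1 + 2 + 2 + 2 + 2 + 3 = 14.

14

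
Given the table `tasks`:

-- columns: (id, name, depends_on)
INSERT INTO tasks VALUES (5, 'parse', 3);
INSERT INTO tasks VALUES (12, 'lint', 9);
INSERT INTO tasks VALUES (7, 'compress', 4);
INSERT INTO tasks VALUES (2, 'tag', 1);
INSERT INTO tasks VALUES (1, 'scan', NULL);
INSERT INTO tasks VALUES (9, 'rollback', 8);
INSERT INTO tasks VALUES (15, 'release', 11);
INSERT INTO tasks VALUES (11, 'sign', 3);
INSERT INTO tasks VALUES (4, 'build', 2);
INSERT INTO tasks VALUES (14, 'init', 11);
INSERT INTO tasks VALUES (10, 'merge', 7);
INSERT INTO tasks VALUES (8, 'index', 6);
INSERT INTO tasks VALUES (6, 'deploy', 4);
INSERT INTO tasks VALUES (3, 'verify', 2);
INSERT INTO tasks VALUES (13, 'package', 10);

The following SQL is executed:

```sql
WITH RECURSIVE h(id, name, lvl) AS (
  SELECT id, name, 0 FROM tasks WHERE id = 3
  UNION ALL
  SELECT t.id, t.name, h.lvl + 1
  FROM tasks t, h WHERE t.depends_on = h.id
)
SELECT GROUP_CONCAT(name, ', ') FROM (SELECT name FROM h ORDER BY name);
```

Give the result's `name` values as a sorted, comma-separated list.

Base: id=3 (verify) at lvl 0.
Iteration 1: rows with depends_on in {3} -> parse (id 5, lvl 1), sign (id 11, lvl 1).
Iteration 2: rows with depends_on in {5,11} -> init (id 14, lvl 2), release (id 15, lvl 2).
Iteration 3: no rows with depends_on in {14,15}; recursion stops.

init, parse, release, sign, verify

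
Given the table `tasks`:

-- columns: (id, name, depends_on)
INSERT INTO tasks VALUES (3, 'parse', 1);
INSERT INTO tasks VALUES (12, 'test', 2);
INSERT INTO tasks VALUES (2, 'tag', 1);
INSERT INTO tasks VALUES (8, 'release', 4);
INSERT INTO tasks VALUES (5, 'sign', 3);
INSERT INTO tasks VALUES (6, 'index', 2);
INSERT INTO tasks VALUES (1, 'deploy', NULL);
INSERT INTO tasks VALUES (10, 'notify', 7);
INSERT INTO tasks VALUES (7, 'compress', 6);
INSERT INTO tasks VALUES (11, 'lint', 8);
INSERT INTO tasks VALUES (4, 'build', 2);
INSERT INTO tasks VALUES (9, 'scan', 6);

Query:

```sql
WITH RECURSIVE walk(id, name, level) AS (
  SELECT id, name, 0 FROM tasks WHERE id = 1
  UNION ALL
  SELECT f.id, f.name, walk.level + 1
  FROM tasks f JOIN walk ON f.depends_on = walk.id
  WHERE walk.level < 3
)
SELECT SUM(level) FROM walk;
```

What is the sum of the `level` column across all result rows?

19

Base: id=1 (deploy) at level 0.
Iteration 1: rows with depends_on in {1} -> tag (id 2, level 1), parse (id 3, level 1).
Iteration 2: rows with depends_on in {2,3} -> build (id 4, level 2), sign (id 5, level 2), index (id 6, level 2), test (id 12, level 2).
Iteration 3: rows with depends_on in {4,5,6,12} -> compress (id 7, level 3), release (id 8, level 3), scan (id 9, level 3).
Iteration 4: level < 3 fails for all current rows; recursion stops.
SUM(level) = 0 + 1 + 1 + 2 + 2 + 2 + 2 + 3 + 3 + 3 = 19.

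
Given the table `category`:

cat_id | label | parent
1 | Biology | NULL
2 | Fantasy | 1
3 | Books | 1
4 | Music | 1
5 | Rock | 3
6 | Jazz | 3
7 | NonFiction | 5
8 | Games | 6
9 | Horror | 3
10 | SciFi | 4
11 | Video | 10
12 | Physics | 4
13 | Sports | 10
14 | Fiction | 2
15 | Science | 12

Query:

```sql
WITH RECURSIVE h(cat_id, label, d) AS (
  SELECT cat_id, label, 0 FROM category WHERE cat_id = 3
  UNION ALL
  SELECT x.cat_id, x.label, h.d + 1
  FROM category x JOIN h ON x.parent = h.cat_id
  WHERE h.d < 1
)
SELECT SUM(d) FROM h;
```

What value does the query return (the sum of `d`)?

3

Base: cat_id=3 (Books) at d 0.
Iteration 1: rows with parent in {3} -> Rock (id 5, d 1), Jazz (id 6, d 1), Horror (id 9, d 1).
Iteration 2: d < 1 fails for all current rows; recursion stops.
SUM(d) = 0 + 1 + 1 + 1 = 3.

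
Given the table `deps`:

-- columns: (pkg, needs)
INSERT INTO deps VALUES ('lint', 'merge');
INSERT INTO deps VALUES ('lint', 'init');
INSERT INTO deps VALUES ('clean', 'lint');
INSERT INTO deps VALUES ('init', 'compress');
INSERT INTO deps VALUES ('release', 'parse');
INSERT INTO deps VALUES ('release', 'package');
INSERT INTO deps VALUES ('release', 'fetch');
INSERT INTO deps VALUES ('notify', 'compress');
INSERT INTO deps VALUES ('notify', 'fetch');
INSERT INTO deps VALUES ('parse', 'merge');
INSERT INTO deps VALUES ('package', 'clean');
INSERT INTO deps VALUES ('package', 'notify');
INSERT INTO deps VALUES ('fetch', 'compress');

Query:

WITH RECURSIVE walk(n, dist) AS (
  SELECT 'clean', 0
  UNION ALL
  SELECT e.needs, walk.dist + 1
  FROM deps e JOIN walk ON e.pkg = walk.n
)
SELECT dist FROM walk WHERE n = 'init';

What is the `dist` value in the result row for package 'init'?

Base: (clean, dist=0).
Iteration 1: edges from {clean} -> (lint, dist=1).
Iteration 2: edges from {lint} -> (init, dist=2), (merge, dist=2).
Iteration 3: edges from {init,merge} -> (compress, dist=3).
Iteration 4: no outgoing edges from {compress}; recursion stops.

2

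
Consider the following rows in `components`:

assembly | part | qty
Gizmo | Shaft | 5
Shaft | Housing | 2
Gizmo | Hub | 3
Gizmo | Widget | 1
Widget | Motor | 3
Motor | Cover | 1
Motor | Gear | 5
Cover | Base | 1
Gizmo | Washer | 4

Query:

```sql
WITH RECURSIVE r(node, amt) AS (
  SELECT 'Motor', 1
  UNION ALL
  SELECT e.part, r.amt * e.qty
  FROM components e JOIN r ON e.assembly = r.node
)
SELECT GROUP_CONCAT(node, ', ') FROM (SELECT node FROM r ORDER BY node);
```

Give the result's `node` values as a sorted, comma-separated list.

Base: (Motor, amt=1).
Iteration 1: components of {Motor} -> Cover = 1*1 = 1, Gear = 1*5 = 5.
Iteration 2: components of {Cover,Gear} -> Base = 1*1 = 1.
Iteration 3: no further components; recursion stops.

Base, Cover, Gear, Motor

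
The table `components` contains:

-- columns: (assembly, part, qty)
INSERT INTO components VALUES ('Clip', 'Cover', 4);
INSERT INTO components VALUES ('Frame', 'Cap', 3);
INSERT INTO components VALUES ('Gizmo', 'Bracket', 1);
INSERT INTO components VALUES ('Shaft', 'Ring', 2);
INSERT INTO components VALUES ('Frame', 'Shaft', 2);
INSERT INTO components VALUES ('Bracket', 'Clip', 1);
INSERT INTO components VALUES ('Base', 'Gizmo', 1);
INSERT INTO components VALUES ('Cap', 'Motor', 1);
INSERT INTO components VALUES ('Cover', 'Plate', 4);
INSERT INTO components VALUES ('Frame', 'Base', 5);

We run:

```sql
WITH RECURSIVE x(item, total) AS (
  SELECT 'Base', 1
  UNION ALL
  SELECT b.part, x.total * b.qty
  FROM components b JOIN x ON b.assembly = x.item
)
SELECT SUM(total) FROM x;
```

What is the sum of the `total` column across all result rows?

Base: (Base, total=1).
Iteration 1: components of {Base} -> Gizmo = 1*1 = 1.
Iteration 2: components of {Gizmo} -> Bracket = 1*1 = 1.
Iteration 3: components of {Bracket} -> Clip = 1*1 = 1.
Iteration 4: components of {Clip} -> Cover = 1*4 = 4.
Iteration 5: components of {Cover} -> Plate = 4*4 = 16.
Iteration 6: no further components; recursion stops.
SUM(total) = 1 + 1 + 1 + 1 + 4 + 16 = 24.

24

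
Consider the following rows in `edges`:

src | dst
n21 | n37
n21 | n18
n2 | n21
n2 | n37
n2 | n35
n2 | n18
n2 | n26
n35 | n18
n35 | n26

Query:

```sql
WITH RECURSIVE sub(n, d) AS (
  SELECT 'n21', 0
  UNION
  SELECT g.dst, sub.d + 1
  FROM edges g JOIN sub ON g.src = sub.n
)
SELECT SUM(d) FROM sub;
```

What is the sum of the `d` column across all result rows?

Base: (n21, d=0).
Iteration 1: edges from {n21} -> (n18, d=1), (n37, d=1).
Iteration 2: no outgoing edges from {n18,n37}; recursion stops.
SUM(d) = 0 + 1 + 1 = 2.

2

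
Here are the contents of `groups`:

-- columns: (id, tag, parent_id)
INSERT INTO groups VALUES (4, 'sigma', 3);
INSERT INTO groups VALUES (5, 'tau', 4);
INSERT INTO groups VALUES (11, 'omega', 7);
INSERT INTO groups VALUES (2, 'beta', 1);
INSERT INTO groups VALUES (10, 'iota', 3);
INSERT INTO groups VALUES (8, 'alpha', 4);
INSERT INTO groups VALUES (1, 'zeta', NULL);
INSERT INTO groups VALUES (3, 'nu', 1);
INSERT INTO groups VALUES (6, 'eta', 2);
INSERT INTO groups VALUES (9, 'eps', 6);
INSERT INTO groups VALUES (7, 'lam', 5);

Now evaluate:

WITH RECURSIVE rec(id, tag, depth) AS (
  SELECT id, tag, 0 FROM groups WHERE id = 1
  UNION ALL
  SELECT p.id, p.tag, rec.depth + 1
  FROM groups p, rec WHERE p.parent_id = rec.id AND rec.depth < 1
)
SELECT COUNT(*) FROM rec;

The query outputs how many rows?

3

Base: id=1 (zeta) at depth 0.
Iteration 1: rows with parent_id in {1} -> beta (id 2, depth 1), nu (id 3, depth 1).
Iteration 2: depth < 1 fails for all current rows; recursion stops.
Total rows emitted: 3.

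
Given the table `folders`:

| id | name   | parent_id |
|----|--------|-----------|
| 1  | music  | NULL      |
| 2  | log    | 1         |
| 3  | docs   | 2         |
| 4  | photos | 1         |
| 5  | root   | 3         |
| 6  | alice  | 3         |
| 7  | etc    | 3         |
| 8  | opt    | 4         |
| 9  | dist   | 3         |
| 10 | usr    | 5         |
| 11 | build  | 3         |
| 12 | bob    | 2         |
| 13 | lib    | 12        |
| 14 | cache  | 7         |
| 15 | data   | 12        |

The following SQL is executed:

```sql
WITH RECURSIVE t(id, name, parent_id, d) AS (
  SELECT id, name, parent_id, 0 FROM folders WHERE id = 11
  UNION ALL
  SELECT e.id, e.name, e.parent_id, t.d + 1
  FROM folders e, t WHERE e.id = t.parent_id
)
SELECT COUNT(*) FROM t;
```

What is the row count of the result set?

4

Base: id=11 (build), parent_id=3, d 0.
Iteration 1: join on id=3 -> docs (id 3, parent_id=2, d 1).
Iteration 2: join on id=2 -> log (id 2, parent_id=1, d 2).
Iteration 3: join on id=1 -> music (id 1, parent_id=NULL, d 3).
Iteration 4: parent_id is NULL; no match; recursion stops.
Total rows emitted: 4.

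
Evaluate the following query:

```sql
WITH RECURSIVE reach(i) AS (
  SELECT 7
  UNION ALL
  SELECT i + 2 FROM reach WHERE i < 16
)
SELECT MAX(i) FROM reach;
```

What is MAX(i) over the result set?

Base: i=7.
Iteration 1: 7 < 16 holds -> i = 7 + 2 = 9.
Iteration 2: 9 < 16 holds -> i = 9 + 2 = 11.
Iteration 3: 11 < 16 holds -> i = 11 + 2 = 13.
Iteration 4: 13 < 16 holds -> i = 13 + 2 = 15.
Iteration 5: 15 < 16 holds -> i = 15 + 2 = 17.
Iteration 6: 17 < 16 fails; recursion stops.
i values: 7, 9, 11, 13, 15, 17; the maximum is 17.

17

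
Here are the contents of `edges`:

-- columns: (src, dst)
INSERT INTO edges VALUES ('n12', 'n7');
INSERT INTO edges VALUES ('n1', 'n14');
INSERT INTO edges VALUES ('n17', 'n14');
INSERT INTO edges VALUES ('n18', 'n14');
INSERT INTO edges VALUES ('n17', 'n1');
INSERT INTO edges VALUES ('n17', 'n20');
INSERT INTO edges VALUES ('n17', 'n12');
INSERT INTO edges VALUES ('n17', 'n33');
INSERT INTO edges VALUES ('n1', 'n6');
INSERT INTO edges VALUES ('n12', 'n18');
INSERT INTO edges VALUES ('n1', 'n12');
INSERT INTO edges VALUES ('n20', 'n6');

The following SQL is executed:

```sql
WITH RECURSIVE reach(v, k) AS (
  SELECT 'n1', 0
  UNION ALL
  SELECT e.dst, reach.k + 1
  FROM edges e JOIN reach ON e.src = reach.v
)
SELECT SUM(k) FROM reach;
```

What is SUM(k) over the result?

Base: (n1, k=0).
Iteration 1: edges from {n1} -> (n12, k=1), (n14, k=1), (n6, k=1).
Iteration 2: edges from {n12,n14,n6} -> (n18, k=2), (n7, k=2).
Iteration 3: edges from {n18,n7} -> (n14, k=3).
Iteration 4: no outgoing edges from {n14}; recursion stops.
SUM(k) = 0 + 1 + 1 + 1 + 2 + 2 + 3 = 10.

10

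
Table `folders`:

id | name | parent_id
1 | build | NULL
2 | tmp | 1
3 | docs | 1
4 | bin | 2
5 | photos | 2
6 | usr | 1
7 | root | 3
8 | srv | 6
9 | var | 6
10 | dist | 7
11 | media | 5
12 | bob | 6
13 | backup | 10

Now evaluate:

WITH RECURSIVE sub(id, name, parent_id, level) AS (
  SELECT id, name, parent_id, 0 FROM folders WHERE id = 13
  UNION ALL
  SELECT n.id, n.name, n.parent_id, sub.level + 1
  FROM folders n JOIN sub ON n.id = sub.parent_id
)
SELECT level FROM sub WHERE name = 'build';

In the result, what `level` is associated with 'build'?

4

Base: id=13 (backup), parent_id=10, level 0.
Iteration 1: join on id=10 -> dist (id 10, parent_id=7, level 1).
Iteration 2: join on id=7 -> root (id 7, parent_id=3, level 2).
Iteration 3: join on id=3 -> docs (id 3, parent_id=1, level 3).
Iteration 4: join on id=1 -> build (id 1, parent_id=NULL, level 4).
Iteration 5: parent_id is NULL; no match; recursion stops.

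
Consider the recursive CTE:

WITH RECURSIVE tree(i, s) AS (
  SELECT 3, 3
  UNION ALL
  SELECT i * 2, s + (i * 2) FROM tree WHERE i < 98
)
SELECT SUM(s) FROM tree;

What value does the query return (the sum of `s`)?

Base: i=3, s=3.
Iteration 1: 3 < 98 holds -> i = 3 * 2 = 6, s = 3 + 6 = 9.
Iteration 2: 6 < 98 holds -> i = 6 * 2 = 12, s = 9 + 12 = 21.
Iteration 3: 12 < 98 holds -> i = 12 * 2 = 24, s = 21 + 24 = 45.
Iteration 4: 24 < 98 holds -> i = 24 * 2 = 48, s = 45 + 48 = 93.
Iteration 5: 48 < 98 holds -> i = 48 * 2 = 96, s = 93 + 96 = 189.
Iteration 6: 96 < 98 holds -> i = 96 * 2 = 192, s = 189 + 192 = 381.
Iteration 7: 192 < 98 fails; recursion stops.
SUM(s) = 3 + 9 + 21 + 45 + 93 + 189 + 381 = 741.

741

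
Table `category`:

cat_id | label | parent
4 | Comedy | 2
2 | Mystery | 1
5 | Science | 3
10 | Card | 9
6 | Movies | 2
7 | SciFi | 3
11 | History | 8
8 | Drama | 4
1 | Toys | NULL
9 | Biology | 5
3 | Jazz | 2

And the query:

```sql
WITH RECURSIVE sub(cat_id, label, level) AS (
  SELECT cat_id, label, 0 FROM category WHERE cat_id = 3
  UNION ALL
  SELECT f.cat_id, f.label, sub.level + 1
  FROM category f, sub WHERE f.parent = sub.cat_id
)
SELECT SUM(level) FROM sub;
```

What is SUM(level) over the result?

Base: cat_id=3 (Jazz) at level 0.
Iteration 1: rows with parent in {3} -> Science (id 5, level 1), SciFi (id 7, level 1).
Iteration 2: rows with parent in {5,7} -> Biology (id 9, level 2).
Iteration 3: rows with parent in {9} -> Card (id 10, level 3).
Iteration 4: no rows with parent in {10}; recursion stops.
SUM(level) = 0 + 1 + 1 + 2 + 3 = 7.

7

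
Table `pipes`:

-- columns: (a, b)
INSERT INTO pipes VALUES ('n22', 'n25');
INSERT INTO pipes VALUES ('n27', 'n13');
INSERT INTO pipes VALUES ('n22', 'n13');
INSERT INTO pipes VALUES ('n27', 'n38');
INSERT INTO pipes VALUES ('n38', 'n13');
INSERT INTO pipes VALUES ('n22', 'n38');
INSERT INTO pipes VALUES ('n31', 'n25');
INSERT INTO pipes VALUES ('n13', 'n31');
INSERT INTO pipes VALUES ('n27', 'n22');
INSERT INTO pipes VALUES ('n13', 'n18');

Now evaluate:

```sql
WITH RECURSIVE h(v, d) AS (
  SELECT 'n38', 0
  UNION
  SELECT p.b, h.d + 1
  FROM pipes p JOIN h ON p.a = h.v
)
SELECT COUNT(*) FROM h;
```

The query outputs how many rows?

5

Base: (n38, d=0).
Iteration 1: edges from {n38} -> (n13, d=1).
Iteration 2: edges from {n13} -> (n18, d=2), (n31, d=2).
Iteration 3: edges from {n18,n31} -> (n25, d=3).
Iteration 4: no outgoing edges from {n25}; recursion stops.
Total rows emitted: 5.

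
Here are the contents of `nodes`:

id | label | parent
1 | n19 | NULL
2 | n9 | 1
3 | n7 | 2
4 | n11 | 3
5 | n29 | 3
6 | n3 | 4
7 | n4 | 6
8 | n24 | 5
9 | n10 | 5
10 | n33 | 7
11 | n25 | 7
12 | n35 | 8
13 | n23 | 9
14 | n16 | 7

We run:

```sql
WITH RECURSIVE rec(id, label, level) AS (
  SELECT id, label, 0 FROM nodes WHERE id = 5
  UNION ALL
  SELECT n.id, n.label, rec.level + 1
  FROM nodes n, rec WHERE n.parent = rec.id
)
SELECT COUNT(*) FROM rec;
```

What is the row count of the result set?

5

Base: id=5 (n29) at level 0.
Iteration 1: rows with parent in {5} -> n24 (id 8, level 1), n10 (id 9, level 1).
Iteration 2: rows with parent in {8,9} -> n35 (id 12, level 2), n23 (id 13, level 2).
Iteration 3: no rows with parent in {12,13}; recursion stops.
Total rows emitted: 5.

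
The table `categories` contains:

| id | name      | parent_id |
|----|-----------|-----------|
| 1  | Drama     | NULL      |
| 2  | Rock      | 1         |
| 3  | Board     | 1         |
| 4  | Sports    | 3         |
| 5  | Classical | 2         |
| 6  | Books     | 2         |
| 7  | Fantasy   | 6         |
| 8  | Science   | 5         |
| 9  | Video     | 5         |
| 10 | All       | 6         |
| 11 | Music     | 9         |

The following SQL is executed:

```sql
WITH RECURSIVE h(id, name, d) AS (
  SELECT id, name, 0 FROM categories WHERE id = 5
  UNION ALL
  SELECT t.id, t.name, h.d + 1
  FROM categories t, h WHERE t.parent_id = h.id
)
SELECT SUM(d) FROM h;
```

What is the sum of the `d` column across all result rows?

4

Base: id=5 (Classical) at d 0.
Iteration 1: rows with parent_id in {5} -> Science (id 8, d 1), Video (id 9, d 1).
Iteration 2: rows with parent_id in {8,9} -> Music (id 11, d 2).
Iteration 3: no rows with parent_id in {11}; recursion stops.
SUM(d) = 0 + 1 + 1 + 2 = 4.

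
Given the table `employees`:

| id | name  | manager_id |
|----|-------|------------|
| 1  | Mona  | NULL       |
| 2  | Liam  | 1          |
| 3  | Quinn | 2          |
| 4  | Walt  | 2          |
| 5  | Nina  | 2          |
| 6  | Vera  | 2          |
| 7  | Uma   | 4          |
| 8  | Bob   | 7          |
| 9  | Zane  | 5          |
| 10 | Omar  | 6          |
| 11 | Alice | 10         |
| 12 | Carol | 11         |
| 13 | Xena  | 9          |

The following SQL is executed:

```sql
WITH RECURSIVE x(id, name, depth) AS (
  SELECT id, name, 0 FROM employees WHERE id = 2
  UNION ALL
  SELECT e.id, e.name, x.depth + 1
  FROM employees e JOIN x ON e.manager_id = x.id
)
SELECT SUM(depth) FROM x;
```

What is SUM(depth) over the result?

Base: id=2 (Liam) at depth 0.
Iteration 1: rows with manager_id in {2} -> Quinn (id 3, depth 1), Walt (id 4, depth 1), Nina (id 5, depth 1), Vera (id 6, depth 1).
Iteration 2: rows with manager_id in {3,4,5,6} -> Uma (id 7, depth 2), Zane (id 9, depth 2), Omar (id 10, depth 2).
Iteration 3: rows with manager_id in {7,9,10} -> Bob (id 8, depth 3), Alice (id 11, depth 3), Xena (id 13, depth 3).
Iteration 4: rows with manager_id in {8,11,13} -> Carol (id 12, depth 4).
Iteration 5: no rows with manager_id in {12}; recursion stops.
SUM(depth) = 0 + 1 + 1 + 1 + 1 + 2 + 2 + 2 + 3 + 3 + 3 + 4 = 23.

23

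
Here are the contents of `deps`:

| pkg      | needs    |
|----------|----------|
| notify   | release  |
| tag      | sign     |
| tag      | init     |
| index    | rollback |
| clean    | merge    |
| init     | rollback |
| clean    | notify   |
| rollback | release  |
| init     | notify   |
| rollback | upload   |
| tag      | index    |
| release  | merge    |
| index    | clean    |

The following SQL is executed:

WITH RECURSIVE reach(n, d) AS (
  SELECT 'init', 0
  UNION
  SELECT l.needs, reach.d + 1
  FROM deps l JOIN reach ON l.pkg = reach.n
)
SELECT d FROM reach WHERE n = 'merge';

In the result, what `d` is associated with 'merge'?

Base: (init, d=0).
Iteration 1: edges from {init} -> (notify, d=1), (rollback, d=1).
Iteration 2: edges from {notify,rollback} -> (release, d=2), (upload, d=2). [UNION drops 1 duplicate row(s)]
Iteration 3: edges from {release,upload} -> (merge, d=3).
Iteration 4: no outgoing edges from {merge}; recursion stops.

3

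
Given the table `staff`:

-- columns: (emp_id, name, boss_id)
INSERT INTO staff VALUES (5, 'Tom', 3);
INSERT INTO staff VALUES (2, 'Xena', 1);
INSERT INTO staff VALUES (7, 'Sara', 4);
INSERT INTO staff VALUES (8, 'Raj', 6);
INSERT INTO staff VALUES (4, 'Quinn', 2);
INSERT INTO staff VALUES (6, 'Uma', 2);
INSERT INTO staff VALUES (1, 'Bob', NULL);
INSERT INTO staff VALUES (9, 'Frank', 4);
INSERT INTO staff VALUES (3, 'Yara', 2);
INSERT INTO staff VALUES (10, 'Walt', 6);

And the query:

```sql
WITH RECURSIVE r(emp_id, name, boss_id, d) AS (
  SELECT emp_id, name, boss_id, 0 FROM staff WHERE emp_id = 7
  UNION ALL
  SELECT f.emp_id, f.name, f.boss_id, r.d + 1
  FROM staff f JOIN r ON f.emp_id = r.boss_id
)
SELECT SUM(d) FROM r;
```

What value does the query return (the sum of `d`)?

Base: emp_id=7 (Sara), boss_id=4, d 0.
Iteration 1: join on emp_id=4 -> Quinn (id 4, boss_id=2, d 1).
Iteration 2: join on emp_id=2 -> Xena (id 2, boss_id=1, d 2).
Iteration 3: join on emp_id=1 -> Bob (id 1, boss_id=NULL, d 3).
Iteration 4: boss_id is NULL; no match; recursion stops.
SUM(d) = 0 + 1 + 2 + 3 = 6.

6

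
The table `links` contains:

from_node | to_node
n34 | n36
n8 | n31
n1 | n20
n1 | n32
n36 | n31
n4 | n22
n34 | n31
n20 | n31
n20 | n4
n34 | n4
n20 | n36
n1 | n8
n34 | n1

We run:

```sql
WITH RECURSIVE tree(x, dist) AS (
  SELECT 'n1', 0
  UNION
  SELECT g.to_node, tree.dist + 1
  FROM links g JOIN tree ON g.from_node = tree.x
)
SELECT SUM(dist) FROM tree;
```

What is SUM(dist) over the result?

Base: (n1, dist=0).
Iteration 1: edges from {n1} -> (n20, dist=1), (n32, dist=1), (n8, dist=1).
Iteration 2: edges from {n20,n32,n8} -> (n31, dist=2), (n36, dist=2), (n4, dist=2). [UNION drops 1 duplicate row(s)]
Iteration 3: edges from {n31,n36,n4} -> (n22, dist=3), (n31, dist=3).
Iteration 4: no outgoing edges from {n22,n31}; recursion stops.
SUM(dist) = 0 + 1 + 1 + 1 + 2 + 2 + 2 + 3 + 3 = 15.

15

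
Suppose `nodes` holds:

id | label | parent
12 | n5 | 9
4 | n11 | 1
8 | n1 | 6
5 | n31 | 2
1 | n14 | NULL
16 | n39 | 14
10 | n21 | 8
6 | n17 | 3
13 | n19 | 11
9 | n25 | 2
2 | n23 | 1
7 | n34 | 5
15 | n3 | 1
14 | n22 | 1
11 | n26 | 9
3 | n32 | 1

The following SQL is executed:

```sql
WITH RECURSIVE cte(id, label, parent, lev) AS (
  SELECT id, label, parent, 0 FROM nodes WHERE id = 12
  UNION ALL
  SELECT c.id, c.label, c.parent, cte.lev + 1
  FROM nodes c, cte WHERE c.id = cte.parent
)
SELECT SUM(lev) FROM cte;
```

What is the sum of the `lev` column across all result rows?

Base: id=12 (n5), parent=9, lev 0.
Iteration 1: join on id=9 -> n25 (id 9, parent=2, lev 1).
Iteration 2: join on id=2 -> n23 (id 2, parent=1, lev 2).
Iteration 3: join on id=1 -> n14 (id 1, parent=NULL, lev 3).
Iteration 4: parent is NULL; no match; recursion stops.
SUM(lev) = 0 + 1 + 2 + 3 = 6.

6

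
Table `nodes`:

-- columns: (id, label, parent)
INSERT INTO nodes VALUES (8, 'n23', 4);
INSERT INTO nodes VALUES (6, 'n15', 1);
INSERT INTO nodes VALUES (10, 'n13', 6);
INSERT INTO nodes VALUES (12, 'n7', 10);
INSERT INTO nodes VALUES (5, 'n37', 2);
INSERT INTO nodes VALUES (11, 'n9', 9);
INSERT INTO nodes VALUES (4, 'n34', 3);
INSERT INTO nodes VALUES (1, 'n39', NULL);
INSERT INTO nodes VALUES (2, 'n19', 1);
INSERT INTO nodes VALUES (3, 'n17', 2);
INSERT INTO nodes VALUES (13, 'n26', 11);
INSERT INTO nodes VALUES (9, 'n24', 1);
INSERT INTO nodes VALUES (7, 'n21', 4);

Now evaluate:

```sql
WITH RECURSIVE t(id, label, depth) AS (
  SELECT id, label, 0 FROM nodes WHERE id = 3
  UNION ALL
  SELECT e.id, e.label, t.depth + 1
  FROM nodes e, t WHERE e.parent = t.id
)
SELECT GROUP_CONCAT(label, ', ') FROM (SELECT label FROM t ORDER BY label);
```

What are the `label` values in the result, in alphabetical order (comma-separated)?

Base: id=3 (n17) at depth 0.
Iteration 1: rows with parent in {3} -> n34 (id 4, depth 1).
Iteration 2: rows with parent in {4} -> n21 (id 7, depth 2), n23 (id 8, depth 2).
Iteration 3: no rows with parent in {7,8}; recursion stops.

n17, n21, n23, n34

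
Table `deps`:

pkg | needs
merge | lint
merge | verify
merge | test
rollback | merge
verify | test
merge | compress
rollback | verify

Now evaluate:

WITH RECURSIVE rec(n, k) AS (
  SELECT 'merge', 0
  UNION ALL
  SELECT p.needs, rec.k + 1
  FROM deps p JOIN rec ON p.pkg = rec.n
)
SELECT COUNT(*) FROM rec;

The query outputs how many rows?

6

Base: (merge, k=0).
Iteration 1: edges from {merge} -> (compress, k=1), (lint, k=1), (test, k=1), (verify, k=1).
Iteration 2: edges from {compress,lint,test,verify} -> (test, k=2).
Iteration 3: no outgoing edges from {test}; recursion stops.
Total rows emitted: 6.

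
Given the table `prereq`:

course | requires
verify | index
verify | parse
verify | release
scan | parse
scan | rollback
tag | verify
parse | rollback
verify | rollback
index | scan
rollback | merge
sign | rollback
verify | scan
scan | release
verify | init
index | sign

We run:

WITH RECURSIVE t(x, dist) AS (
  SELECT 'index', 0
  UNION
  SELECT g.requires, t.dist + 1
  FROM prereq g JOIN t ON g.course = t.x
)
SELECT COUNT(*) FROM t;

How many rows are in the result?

Base: (index, dist=0).
Iteration 1: edges from {index} -> (scan, dist=1), (sign, dist=1).
Iteration 2: edges from {scan,sign} -> (parse, dist=2), (release, dist=2), (rollback, dist=2). [UNION drops 1 duplicate row(s)]
Iteration 3: edges from {parse,release,rollback} -> (merge, dist=3), (rollback, dist=3).
Iteration 4: edges from {merge,rollback} -> (merge, dist=4).
Iteration 5: no outgoing edges from {merge}; recursion stops.
Total rows emitted: 9.

9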